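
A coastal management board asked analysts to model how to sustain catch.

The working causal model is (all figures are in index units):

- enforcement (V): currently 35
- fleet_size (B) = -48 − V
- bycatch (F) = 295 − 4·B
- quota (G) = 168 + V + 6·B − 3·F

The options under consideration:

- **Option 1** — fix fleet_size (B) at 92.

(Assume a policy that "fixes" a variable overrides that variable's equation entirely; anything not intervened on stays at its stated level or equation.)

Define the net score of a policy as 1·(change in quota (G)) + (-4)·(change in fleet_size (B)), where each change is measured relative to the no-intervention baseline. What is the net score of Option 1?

2450

Baseline:
  V = 35
  B = -48 − 35 = -83
  F = 295 − 4·(-83) = 627
  G = 168 + 35 + 6·(-83) − 3·627 = -2176
Option 1 (B := 92):
  V = 35
  B = 92
  F = 295 − 4·92 = -73
  G = 168 + 35 + 6·92 − 3·(-73) = 974
ΔG = 974 − (-2176) = 3150; ΔB = 92 − (-83) = 175
Score = 1·3150 + (-4)·175 = 2450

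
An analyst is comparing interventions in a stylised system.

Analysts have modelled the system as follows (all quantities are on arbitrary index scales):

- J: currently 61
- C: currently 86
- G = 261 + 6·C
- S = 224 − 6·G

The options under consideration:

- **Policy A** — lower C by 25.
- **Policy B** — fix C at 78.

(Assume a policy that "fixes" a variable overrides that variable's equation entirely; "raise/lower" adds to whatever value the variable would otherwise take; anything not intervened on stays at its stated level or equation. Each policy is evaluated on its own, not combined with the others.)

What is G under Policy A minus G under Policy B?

Policy A (C − 25):
  C = 86 − 25 = 61
  G = 261 + 6·61 = 627
Policy B (C := 78):
  C = 78
  G = 261 + 6·78 = 729
G: 627 − 729 = -102

-102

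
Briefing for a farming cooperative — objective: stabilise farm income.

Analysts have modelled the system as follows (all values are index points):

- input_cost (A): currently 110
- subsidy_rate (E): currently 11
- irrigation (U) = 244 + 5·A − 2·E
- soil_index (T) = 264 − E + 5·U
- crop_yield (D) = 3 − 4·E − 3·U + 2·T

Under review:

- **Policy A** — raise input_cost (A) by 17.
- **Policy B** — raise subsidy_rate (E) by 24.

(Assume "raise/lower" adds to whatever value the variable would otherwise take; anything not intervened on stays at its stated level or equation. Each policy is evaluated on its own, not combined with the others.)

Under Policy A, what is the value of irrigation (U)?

Policy A (A + 17):
  A = 110 + 17 = 127
  E = 11
  U = 244 + 5·127 − 2·11 = 857

857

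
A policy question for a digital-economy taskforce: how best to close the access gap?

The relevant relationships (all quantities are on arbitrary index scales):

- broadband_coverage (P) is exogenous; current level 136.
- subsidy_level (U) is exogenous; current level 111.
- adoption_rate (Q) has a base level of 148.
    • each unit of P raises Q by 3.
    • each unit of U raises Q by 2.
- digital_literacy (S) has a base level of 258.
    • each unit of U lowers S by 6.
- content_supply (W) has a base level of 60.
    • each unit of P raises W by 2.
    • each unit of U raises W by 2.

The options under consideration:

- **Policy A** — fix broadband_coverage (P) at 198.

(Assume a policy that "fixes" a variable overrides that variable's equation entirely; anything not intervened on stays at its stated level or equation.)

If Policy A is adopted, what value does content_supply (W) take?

Policy A (P := 198):
  P = 198
  U = 111
  W = 60 + 2·198 + 2·111 = 678

678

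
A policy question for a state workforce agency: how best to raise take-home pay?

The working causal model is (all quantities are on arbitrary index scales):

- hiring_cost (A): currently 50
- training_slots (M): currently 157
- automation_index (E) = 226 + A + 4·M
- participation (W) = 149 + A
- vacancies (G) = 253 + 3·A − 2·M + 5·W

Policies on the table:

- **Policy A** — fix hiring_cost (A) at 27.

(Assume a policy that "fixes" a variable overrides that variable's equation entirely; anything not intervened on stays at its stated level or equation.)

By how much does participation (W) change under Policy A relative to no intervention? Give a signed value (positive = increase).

-23

Baseline:
  A = 50
  W = 149 + 50 = 199
Policy A (A := 27):
  A = 27
  W = 149 + 27 = 176
Change in W: 176 − 199 = -23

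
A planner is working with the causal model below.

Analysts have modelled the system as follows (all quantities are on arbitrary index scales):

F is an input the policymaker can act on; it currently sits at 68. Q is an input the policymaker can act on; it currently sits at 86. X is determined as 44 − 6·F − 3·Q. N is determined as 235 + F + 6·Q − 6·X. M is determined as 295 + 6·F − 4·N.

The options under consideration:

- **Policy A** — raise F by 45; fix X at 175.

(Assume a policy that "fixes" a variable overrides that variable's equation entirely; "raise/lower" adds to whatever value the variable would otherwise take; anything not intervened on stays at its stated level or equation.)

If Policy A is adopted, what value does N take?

Policy A (F + 45, X := 175):
  F = 68 + 45 = 113
  Q = 86
  X = 175
  N = 235 + 113 + 6·86 − 6·175 = -186

-186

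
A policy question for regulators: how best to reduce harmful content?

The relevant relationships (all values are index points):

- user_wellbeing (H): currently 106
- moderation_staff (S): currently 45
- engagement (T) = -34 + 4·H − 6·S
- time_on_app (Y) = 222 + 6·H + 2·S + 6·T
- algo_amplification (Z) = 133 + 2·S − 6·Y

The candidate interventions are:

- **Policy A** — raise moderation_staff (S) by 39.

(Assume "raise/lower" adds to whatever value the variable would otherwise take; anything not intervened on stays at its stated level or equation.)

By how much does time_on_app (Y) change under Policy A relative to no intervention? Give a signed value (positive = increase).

Baseline:
  H = 106
  S = 45
  T = -34 + 4·106 − 6·45 = 120
  Y = 222 + 6·106 + 2·45 + 6·120 = 1668
Policy A (S + 39):
  H = 106
  S = 45 + 39 = 84
  T = -34 + 4·106 − 6·84 = -114
  Y = 222 + 6·106 + 2·84 + 6·(-114) = 342
Change in Y: 342 − 1668 = -1326

-1326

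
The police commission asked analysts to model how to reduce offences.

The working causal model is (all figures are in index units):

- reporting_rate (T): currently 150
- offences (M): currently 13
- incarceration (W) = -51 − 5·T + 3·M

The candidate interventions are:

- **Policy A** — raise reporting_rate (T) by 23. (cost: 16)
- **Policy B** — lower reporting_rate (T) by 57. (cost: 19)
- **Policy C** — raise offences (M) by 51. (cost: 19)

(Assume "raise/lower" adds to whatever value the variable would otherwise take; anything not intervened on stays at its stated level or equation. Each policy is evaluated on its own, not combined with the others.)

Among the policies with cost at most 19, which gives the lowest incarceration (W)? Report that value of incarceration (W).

-877

Policy A (T + 23):
  T = 150 + 23 = 173
  M = 13
  W = -51 − 5·173 + 3·13 = -877
Policy B (T − 57):
  T = 150 − 57 = 93
  M = 13
  W = -51 − 5·93 + 3·13 = -477
Policy C (M + 51):
  T = 150
  M = 13 + 51 = 64
  W = -51 − 5·150 + 3·64 = -609
Comparing — Policy A: W=-877, Policy B: W=-477, Policy C: W=-609. Lowest is -877 (Policy A).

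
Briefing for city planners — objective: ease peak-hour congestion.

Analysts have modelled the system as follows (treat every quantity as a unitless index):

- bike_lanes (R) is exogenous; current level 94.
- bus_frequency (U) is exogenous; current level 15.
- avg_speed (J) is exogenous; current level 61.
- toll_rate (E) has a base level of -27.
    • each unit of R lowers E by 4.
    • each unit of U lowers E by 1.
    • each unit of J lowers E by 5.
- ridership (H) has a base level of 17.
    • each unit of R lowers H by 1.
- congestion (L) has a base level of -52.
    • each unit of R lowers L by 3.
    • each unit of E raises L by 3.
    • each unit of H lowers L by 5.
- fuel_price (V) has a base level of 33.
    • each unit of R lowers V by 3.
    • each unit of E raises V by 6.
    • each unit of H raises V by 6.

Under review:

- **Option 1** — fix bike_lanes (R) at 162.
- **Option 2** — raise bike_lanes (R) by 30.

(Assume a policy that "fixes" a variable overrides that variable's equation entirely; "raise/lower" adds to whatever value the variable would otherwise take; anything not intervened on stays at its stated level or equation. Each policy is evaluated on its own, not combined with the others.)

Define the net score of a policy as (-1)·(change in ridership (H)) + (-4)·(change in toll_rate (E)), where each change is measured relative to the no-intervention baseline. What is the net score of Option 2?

510

Baseline:
  R = 94
  U = 15
  J = 61
  E = -27 − 4·94 − 15 − 5·61 = -723
  H = 17 − 94 = -77
Option 2 (R + 30):
  R = 94 + 30 = 124
  U = 15
  J = 61
  E = -27 − 4·124 − 15 − 5·61 = -843
  H = 17 − 124 = -107
ΔH = -107 − (-77) = -30; ΔE = -843 − (-723) = -120
Score = (-1)·(-30) + (-4)·(-120) = 510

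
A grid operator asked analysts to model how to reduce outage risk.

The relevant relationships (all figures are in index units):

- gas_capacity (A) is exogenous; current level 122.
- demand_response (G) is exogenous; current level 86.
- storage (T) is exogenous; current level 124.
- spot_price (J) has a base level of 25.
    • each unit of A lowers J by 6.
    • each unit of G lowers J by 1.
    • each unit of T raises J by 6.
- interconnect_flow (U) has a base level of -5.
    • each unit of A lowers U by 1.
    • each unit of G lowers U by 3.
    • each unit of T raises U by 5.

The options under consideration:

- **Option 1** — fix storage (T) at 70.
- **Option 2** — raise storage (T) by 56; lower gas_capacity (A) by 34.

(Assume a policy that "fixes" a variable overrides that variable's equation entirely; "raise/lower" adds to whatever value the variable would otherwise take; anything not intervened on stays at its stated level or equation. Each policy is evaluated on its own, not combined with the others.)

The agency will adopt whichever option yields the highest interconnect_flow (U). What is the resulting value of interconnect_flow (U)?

549

Option 1 (T := 70):
  A = 122
  G = 86
  T = 70
  U = -5 − 122 − 3·86 + 5·70 = -35
Option 2 (T + 56, A − 34):
  A = 122 − 34 = 88
  G = 86
  T = 124 + 56 = 180
  U = -5 − 88 − 3·86 + 5·180 = 549
Comparing — Option 1: U=-35, Option 2: U=549. Highest is 549 (Option 2).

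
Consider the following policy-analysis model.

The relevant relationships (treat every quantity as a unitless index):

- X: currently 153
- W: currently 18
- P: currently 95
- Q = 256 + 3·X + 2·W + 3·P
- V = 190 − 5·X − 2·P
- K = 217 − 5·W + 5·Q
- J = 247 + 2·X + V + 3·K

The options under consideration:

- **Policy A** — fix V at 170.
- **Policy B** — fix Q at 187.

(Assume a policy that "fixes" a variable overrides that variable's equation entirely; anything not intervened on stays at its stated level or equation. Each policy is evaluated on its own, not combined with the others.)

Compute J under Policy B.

2974

Policy B (Q := 187):
  X = 153
  W = 18
  P = 95
  Q = 187
  V = 190 − 5·153 − 2·95 = -765
  K = 217 − 5·18 + 5·187 = 1062
  J = 247 + 2·153 + (-765) + 3·1062 = 2974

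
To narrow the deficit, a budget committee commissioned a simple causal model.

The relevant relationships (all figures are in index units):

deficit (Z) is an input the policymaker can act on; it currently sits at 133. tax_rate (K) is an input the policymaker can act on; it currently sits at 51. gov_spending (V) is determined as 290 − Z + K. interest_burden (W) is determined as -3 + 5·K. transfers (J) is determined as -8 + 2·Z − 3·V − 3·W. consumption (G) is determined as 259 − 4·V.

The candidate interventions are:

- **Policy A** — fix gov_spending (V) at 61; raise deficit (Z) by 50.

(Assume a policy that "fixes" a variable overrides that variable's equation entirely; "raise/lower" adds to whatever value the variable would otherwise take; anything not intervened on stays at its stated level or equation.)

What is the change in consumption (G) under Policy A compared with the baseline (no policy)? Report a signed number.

Baseline:
  Z = 133
  K = 51
  V = 290 − 133 + 51 = 208
  G = 259 − 4·208 = -573
Policy A (V := 61, Z + 50):
  Z = 133 + 50 = 183
  K = 51
  V = 61
  G = 259 − 4·61 = 15
Change in G: 15 − (-573) = 588

588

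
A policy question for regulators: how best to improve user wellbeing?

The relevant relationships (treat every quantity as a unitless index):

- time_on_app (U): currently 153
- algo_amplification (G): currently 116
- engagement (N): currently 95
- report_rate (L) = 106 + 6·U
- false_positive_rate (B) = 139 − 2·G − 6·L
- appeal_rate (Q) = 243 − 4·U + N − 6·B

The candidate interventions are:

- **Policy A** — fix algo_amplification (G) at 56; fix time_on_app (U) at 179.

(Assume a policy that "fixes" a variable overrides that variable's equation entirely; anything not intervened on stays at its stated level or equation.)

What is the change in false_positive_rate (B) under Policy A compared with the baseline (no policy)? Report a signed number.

Baseline:
  U = 153
  G = 116
  L = 106 + 6·153 = 1024
  B = 139 − 2·116 − 6·1024 = -6237
Policy A (G := 56, U := 179):
  U = 179
  G = 56
  L = 106 + 6·179 = 1180
  B = 139 − 2·56 − 6·1180 = -7053
Change in B: -7053 − (-6237) = -816

-816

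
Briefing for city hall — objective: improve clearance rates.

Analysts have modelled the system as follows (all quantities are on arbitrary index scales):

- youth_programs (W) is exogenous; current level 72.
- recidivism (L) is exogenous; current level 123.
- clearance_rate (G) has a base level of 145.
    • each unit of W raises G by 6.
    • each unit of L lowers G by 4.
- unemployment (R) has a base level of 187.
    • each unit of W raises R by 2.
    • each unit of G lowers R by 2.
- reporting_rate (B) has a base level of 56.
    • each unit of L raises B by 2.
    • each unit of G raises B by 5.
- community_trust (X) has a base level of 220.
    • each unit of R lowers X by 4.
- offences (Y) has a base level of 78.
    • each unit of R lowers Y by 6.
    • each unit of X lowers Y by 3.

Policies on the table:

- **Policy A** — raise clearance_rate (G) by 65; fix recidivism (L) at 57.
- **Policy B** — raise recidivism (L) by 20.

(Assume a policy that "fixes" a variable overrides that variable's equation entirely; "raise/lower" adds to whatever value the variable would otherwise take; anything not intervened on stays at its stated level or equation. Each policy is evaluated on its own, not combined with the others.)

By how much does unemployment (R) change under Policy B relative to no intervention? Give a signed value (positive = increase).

Baseline:
  W = 72
  L = 123
  G = 145 + 6·72 − 4·123 = 85
  R = 187 + 2·72 − 2·85 = 161
Policy B (L + 20):
  W = 72
  L = 123 + 20 = 143
  G = 145 + 6·72 − 4·143 = 5
  R = 187 + 2·72 − 2·5 = 321
Change in R: 321 − 161 = 160

160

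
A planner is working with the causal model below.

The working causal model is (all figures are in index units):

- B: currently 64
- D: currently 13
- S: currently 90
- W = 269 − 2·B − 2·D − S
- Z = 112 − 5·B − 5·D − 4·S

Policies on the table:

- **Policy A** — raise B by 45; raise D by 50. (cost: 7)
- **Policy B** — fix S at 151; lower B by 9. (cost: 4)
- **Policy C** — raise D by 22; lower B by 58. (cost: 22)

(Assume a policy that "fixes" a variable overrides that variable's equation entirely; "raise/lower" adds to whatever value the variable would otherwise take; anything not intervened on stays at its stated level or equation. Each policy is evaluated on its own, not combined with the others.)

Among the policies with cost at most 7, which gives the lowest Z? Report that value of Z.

Policy A (B + 45, D + 50):
  B = 64 + 45 = 109
  D = 13 + 50 = 63
  S = 90
  Z = 112 − 5·109 − 5·63 − 4·90 = -1108
Policy B (S := 151, B − 9):
  B = 64 − 9 = 55
  D = 13
  S = 151
  Z = 112 − 5·55 − 5·13 − 4·151 = -832
Comparing — Policy A: Z=-1108, Policy B: Z=-832. Lowest is -1108 (Policy A).

-1108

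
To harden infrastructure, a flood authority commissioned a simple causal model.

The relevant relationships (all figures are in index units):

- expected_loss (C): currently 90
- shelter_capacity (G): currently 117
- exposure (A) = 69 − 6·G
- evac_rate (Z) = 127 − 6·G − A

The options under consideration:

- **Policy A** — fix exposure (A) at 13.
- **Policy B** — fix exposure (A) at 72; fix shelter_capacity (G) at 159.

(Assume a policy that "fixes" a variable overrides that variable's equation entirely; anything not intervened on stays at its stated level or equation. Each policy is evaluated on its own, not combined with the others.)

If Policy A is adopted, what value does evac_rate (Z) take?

Policy A (A := 13):
  G = 117
  A = 13
  Z = 127 − 6·117 − 13 = -588

-588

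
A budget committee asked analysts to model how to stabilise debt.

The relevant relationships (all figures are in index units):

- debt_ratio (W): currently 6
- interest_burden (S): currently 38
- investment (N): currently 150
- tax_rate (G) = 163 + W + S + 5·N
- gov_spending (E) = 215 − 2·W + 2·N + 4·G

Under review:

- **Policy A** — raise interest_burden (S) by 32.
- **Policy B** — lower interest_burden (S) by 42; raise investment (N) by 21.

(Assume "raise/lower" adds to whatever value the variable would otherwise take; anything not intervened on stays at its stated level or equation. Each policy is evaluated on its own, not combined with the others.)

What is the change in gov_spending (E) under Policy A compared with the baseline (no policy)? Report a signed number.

Baseline:
  W = 6
  S = 38
  N = 150
  G = 163 + 6 + 38 + 5·150 = 957
  E = 215 − 2·6 + 2·150 + 4·957 = 4331
Policy A (S + 32):
  W = 6
  S = 38 + 32 = 70
  N = 150
  G = 163 + 6 + 70 + 5·150 = 989
  E = 215 − 2·6 + 2·150 + 4·989 = 4459
Change in E: 4459 − 4331 = 128

128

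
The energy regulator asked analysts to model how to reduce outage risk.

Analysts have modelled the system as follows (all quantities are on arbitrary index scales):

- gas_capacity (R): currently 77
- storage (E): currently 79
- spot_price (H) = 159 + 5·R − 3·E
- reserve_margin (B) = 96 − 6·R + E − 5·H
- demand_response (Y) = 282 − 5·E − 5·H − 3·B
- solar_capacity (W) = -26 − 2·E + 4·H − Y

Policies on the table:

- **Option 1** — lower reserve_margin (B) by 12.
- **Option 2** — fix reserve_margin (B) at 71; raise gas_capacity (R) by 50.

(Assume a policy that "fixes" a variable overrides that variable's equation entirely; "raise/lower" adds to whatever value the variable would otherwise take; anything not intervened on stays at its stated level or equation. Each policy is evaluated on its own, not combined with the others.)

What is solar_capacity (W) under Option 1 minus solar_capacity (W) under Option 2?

Option 1 (B − 12):
  R = 77
  E = 79
  H = 159 + 5·77 − 3·79 = 307
  B = 96 − 6·77 + 79 − 5·307 (−12 from intervention) = -1834
  Y = 282 − 5·79 − 5·307 − 3·(-1834) = 3854
  W = -26 − 2·79 + 4·307 − 3854 = -2810
Option 2 (B := 71, R + 50):
  R = 77 + 50 = 127
  E = 79
  H = 159 + 5·127 − 3·79 = 557
  B = 71
  Y = 282 − 5·79 − 5·557 − 3·71 = -3111
  W = -26 − 2·79 + 4·557 − (-3111) = 5155
W: -2810 − 5155 = -7965

-7965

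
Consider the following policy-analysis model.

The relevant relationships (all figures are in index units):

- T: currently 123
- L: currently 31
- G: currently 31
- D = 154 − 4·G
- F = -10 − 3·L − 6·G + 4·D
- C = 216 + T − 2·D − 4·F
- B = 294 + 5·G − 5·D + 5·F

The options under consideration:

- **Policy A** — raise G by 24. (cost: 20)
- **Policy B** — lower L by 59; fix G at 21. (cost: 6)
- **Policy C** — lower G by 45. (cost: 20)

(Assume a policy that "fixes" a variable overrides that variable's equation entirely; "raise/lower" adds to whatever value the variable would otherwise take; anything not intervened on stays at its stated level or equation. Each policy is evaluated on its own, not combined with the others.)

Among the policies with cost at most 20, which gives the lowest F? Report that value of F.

-697

Policy A (G + 24):
  L = 31
  G = 31 + 24 = 55
  D = 154 − 4·55 = -66
  F = -10 − 3·31 − 6·55 + 4·(-66) = -697
Policy B (L − 59, G := 21):
  L = 31 − 59 = -28
  G = 21
  D = 154 − 4·21 = 70
  F = -10 − 3·(-28) − 6·21 + 4·70 = 228
Policy C (G − 45):
  L = 31
  G = 31 − 45 = -14
  D = 154 − 4·(-14) = 210
  F = -10 − 3·31 − 6·(-14) + 4·210 = 821
Comparing — Policy A: F=-697, Policy B: F=228, Policy C: F=821. Lowest is -697 (Policy A).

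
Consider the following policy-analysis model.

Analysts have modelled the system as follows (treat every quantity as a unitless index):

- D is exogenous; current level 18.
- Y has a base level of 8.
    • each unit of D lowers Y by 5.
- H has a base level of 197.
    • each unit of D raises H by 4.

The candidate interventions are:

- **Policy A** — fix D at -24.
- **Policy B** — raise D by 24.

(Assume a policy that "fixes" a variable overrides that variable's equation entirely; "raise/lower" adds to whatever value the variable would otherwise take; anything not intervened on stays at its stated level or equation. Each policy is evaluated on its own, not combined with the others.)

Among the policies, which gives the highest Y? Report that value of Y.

Policy A (D := -24):
  D = -24
  Y = 8 − 5·(-24) = 128
Policy B (D + 24):
  D = 18 + 24 = 42
  Y = 8 − 5·42 = -202
Comparing — Policy A: Y=128, Policy B: Y=-202. Highest is 128 (Policy A).

128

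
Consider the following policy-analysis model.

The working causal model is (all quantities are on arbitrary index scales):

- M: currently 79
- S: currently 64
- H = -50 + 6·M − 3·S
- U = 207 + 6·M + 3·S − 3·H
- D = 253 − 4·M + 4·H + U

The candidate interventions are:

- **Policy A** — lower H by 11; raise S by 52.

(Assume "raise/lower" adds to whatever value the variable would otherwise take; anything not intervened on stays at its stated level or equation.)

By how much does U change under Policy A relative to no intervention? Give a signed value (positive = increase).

657

Baseline:
  M = 79
  S = 64
  H = -50 + 6·79 − 3·64 = 232
  U = 207 + 6·79 + 3·64 − 3·232 = 177
Policy A (H − 11, S + 52):
  M = 79
  S = 64 + 52 = 116
  H = -50 + 6·79 − 3·116 (−11 from intervention) = 65
  U = 207 + 6·79 + 3·116 − 3·65 = 834
Change in U: 834 − 177 = 657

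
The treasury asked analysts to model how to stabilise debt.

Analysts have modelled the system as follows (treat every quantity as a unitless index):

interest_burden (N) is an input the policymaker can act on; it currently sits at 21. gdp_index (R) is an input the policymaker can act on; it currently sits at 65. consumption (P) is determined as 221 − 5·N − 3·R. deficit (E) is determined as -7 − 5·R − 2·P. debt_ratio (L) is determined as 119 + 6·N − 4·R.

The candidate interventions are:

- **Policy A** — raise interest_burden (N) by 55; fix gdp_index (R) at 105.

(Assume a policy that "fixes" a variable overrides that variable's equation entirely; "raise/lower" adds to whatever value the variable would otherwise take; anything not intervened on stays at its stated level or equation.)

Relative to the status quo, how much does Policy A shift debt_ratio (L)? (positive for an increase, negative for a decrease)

170

Baseline:
  N = 21
  R = 65
  L = 119 + 6·21 − 4·65 = -15
Policy A (N + 55, R := 105):
  N = 21 + 55 = 76
  R = 105
  L = 119 + 6·76 − 4·105 = 155
Change in L: 155 − (-15) = 170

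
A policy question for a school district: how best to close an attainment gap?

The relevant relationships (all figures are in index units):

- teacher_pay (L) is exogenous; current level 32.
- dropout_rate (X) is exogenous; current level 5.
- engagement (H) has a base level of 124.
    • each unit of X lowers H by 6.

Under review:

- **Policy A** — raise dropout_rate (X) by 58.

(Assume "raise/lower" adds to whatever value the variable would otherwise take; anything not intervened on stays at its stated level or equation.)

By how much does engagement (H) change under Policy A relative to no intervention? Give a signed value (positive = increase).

-348

Baseline:
  X = 5
  H = 124 − 6·5 = 94
Policy A (X + 58):
  X = 5 + 58 = 63
  H = 124 − 6·63 = -254
Change in H: -254 − 94 = -348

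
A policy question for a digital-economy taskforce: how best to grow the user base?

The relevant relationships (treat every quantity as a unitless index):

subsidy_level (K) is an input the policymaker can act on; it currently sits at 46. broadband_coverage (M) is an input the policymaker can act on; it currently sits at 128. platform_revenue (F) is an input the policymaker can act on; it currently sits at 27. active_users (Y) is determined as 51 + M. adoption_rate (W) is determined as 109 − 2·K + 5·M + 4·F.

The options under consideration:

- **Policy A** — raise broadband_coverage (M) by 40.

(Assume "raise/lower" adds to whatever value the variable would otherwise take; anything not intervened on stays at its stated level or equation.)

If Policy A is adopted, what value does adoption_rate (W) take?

965

Policy A (M + 40):
  K = 46
  M = 128 + 40 = 168
  F = 27
  W = 109 − 2·46 + 5·168 + 4·27 = 965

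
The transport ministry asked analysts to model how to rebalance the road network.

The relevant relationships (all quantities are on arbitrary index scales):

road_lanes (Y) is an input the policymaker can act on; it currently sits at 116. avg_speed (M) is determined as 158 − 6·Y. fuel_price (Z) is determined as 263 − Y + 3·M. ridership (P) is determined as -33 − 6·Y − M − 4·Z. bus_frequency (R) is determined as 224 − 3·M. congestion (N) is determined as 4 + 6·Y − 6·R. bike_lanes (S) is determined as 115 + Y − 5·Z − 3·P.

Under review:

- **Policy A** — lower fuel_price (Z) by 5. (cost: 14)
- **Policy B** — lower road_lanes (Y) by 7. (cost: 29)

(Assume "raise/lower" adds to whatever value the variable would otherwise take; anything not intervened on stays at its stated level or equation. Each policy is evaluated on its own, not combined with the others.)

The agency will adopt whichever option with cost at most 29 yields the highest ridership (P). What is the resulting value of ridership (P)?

Policy A (Z − 5):
  Y = 116
  M = 158 − 6·116 = -538
  Z = 263 − 116 + 3·(-538) (−5 from intervention) = -1472
  P = -33 − 6·116 − (-538) − 4·(-1472) = 5697
Policy B (Y − 7):
  Y = 116 − 7 = 109
  M = 158 − 6·109 = -496
  Z = 263 − 109 + 3·(-496) = -1334
  P = -33 − 6·109 − (-496) − 4·(-1334) = 5145
Comparing — Policy A: P=5697, Policy B: P=5145. Highest is 5697 (Policy A).

5697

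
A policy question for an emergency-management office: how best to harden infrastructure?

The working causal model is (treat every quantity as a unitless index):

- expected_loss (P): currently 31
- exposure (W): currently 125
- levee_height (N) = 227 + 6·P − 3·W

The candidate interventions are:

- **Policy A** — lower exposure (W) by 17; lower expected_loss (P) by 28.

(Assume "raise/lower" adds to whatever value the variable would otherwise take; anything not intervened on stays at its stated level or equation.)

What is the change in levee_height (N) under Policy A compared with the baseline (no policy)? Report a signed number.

-117

Baseline:
  P = 31
  W = 125
  N = 227 + 6·31 − 3·125 = 38
Policy A (W − 17, P − 28):
  P = 31 − 28 = 3
  W = 125 − 17 = 108
  N = 227 + 6·3 − 3·108 = -79
Change in N: -79 − 38 = -117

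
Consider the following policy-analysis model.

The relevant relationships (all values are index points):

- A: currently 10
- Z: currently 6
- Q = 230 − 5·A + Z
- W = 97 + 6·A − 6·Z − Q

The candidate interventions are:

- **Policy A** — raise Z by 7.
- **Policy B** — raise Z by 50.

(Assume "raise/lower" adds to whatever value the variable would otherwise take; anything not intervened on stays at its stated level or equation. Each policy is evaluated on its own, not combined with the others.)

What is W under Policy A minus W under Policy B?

301

Policy A (Z + 7):
  A = 10
  Z = 6 + 7 = 13
  Q = 230 − 5·10 + 13 = 193
  W = 97 + 6·10 − 6·13 − 193 = -114
Policy B (Z + 50):
  A = 10
  Z = 6 + 50 = 56
  Q = 230 − 5·10 + 56 = 236
  W = 97 + 6·10 − 6·56 − 236 = -415
W: -114 − (-415) = 301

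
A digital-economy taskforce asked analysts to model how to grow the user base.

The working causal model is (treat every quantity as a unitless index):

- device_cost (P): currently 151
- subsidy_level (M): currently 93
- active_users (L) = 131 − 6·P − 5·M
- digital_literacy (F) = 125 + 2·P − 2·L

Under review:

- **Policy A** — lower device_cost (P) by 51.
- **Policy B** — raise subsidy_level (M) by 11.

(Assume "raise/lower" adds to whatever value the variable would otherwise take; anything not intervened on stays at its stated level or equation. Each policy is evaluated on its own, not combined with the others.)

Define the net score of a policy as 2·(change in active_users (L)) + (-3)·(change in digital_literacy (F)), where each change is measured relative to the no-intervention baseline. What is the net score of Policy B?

Baseline:
  P = 151
  M = 93
  L = 131 − 6·151 − 5·93 = -1240
  F = 125 + 2·151 − 2·(-1240) = 2907
Policy B (M + 11):
  P = 151
  M = 93 + 11 = 104
  L = 131 − 6·151 − 5·104 = -1295
  F = 125 + 2·151 − 2·(-1295) = 3017
ΔL = -1295 − (-1240) = -55; ΔF = 3017 − 2907 = 110
Score = 2·(-55) + (-3)·110 = -440

-440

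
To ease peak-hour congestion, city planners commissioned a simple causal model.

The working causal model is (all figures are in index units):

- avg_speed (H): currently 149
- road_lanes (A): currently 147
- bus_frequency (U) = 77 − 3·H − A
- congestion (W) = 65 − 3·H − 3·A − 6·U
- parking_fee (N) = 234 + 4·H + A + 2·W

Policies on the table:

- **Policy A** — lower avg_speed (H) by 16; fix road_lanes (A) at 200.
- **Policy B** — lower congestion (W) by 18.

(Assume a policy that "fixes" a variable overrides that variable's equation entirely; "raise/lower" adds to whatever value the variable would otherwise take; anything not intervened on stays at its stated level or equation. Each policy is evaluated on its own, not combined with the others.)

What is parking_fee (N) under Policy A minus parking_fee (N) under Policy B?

-137

Policy A (H − 16, A := 200):
  H = 149 − 16 = 133
  A = 200
  U = 77 − 3·133 − 200 = -522
  W = 65 − 3·133 − 3·200 − 6·(-522) = 2198
  N = 234 + 4·133 + 200 + 2·2198 = 5362
Policy B (W − 18):
  H = 149
  A = 147
  U = 77 − 3·149 − 147 = -517
  W = 65 − 3·149 − 3·147 − 6·(-517) (−18 from intervention) = 2261
  N = 234 + 4·149 + 147 + 2·2261 = 5499
N: 5362 − 5499 = -137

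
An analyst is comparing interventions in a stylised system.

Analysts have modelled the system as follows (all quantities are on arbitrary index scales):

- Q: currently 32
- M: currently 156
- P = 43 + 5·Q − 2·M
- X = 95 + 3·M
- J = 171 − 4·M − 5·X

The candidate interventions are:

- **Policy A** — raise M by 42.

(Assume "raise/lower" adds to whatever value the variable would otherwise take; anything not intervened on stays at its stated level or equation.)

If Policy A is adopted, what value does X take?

Policy A (M + 42):
  M = 156 + 42 = 198
  X = 95 + 3·198 = 689

689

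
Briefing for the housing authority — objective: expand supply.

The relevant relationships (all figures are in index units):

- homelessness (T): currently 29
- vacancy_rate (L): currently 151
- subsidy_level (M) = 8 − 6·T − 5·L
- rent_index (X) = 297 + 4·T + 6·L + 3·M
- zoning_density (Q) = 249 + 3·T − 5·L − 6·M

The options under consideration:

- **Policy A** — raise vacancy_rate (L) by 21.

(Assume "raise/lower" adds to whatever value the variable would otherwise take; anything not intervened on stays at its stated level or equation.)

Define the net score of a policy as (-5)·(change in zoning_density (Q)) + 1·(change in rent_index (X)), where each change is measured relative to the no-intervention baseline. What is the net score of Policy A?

Baseline:
  T = 29
  L = 151
  M = 8 − 6·29 − 5·151 = -921
  X = 297 + 4·29 + 6·151 + 3·(-921) = -1444
  Q = 249 + 3·29 − 5·151 − 6·(-921) = 5107
Policy A (L + 21):
  T = 29
  L = 151 + 21 = 172
  M = 8 − 6·29 − 5·172 = -1026
  X = 297 + 4·29 + 6·172 + 3·(-1026) = -1633
  Q = 249 + 3·29 − 5·172 − 6·(-1026) = 5632
ΔQ = 5632 − 5107 = 525; ΔX = -1633 − (-1444) = -189
Score = (-5)·525 + 1·(-189) = -2814

-2814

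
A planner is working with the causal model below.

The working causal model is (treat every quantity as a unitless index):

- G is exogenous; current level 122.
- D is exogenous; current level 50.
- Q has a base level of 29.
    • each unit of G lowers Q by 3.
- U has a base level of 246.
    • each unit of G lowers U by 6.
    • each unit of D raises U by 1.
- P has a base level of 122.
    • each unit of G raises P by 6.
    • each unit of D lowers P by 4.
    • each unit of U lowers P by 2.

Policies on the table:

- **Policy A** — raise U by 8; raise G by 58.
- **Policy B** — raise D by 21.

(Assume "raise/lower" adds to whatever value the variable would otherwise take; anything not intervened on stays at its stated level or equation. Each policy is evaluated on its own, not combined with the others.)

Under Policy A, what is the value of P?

2554

Policy A (U + 8, G + 58):
  G = 122 + 58 = 180
  D = 50
  U = 246 − 6·180 + 50 (+8 from intervention) = -776
  P = 122 + 6·180 − 4·50 − 2·(-776) = 2554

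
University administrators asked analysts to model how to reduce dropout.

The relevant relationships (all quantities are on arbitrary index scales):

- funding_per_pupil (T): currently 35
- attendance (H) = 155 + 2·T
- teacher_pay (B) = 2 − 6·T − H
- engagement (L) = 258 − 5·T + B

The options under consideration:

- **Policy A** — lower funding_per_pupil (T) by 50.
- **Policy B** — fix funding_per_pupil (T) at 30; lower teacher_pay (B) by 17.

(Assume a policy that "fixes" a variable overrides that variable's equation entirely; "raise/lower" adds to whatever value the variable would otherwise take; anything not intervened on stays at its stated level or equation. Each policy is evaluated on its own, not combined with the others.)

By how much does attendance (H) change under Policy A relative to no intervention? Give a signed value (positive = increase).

-100

Baseline:
  T = 35
  H = 155 + 2·35 = 225
Policy A (T − 50):
  T = 35 − 50 = -15
  H = 155 + 2·(-15) = 125
Change in H: 125 − 225 = -100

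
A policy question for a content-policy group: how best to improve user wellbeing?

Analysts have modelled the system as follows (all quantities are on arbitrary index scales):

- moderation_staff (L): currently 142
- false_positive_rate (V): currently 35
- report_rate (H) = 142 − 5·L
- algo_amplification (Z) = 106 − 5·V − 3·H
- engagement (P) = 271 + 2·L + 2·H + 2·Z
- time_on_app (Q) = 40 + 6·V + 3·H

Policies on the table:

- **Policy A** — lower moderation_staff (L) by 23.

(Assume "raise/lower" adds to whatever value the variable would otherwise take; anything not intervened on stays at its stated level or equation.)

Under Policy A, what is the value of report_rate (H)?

Policy A (L − 23):
  L = 142 − 23 = 119
  H = 142 − 5·119 = -453

-453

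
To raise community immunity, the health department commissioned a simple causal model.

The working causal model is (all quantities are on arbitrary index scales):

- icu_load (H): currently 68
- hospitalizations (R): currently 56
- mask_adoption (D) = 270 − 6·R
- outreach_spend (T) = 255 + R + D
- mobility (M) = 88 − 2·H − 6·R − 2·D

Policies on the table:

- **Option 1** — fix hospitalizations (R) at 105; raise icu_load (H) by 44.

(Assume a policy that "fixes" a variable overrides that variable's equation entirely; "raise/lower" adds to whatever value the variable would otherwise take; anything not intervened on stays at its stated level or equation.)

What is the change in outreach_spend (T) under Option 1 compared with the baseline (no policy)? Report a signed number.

Baseline:
  R = 56
  D = 270 − 6·56 = -66
  T = 255 + 56 + (-66) = 245
Option 1 (R := 105, H + 44):
  R = 105
  D = 270 − 6·105 = -360
  T = 255 + 105 + (-360) = 0
Change in T: 0 − 245 = -245

-245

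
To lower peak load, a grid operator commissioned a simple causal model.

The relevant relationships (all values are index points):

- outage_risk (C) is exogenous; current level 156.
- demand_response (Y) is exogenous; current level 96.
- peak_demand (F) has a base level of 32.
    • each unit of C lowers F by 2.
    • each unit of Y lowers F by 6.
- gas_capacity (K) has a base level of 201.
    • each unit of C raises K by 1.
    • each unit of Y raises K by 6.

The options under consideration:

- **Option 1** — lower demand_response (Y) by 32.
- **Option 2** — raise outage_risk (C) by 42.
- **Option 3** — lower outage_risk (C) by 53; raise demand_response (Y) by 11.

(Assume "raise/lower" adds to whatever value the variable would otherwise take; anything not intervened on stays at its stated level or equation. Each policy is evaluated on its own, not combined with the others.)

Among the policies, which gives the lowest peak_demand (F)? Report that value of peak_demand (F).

Option 1 (Y − 32):
  C = 156
  Y = 96 − 32 = 64
  F = 32 − 2·156 − 6·64 = -664
Option 2 (C + 42):
  C = 156 + 42 = 198
  Y = 96
  F = 32 − 2·198 − 6·96 = -940
Option 3 (C − 53, Y + 11):
  C = 156 − 53 = 103
  Y = 96 + 11 = 107
  F = 32 − 2·103 − 6·107 = -816
Comparing — Option 1: F=-664, Option 2: F=-940, Option 3: F=-816. Lowest is -940 (Option 2).

-940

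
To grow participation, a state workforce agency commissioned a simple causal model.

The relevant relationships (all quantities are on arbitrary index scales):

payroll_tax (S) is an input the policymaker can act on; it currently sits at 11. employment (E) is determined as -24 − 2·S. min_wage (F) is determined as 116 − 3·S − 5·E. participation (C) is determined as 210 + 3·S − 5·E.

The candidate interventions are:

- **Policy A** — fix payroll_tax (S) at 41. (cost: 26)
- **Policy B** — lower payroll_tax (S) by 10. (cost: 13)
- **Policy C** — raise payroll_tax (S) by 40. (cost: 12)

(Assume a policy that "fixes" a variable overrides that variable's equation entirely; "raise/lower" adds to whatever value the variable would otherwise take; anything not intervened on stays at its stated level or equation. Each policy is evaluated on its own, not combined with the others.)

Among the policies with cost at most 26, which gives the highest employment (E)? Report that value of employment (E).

-26

Policy A (S := 41):
  S = 41
  E = -24 − 2·41 = -106
Policy B (S − 10):
  S = 11 − 10 = 1
  E = -24 − 2·1 = -26
Policy C (S + 40):
  S = 11 + 40 = 51
  E = -24 − 2·51 = -126
Comparing — Policy A: E=-106, Policy B: E=-26, Policy C: E=-126. Highest is -26 (Policy B).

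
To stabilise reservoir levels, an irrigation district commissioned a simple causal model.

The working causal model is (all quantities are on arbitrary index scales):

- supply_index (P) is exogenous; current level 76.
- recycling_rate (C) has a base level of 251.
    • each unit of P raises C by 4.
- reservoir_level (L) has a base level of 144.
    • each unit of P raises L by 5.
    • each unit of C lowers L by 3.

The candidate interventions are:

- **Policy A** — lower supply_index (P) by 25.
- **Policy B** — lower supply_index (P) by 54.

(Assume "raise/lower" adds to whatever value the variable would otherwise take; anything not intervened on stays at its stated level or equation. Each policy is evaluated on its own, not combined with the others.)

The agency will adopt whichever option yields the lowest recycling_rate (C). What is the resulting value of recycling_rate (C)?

339

Policy A (P − 25):
  P = 76 − 25 = 51
  C = 251 + 4·51 = 455
Policy B (P − 54):
  P = 76 − 54 = 22
  C = 251 + 4·22 = 339
Comparing — Policy A: C=455, Policy B: C=339. Lowest is 339 (Policy B).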